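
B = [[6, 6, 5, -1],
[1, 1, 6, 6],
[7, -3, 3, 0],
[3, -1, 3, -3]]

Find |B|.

|B| = -1524

Expand along row 3 (it has 1 zero):
  + (7) · M_31   where M_31 = det([6 5 -1; 1 6 6; -1 3 -3]) = -240
  − (-3) · M_32   where M_32 = det([6 5 -1; 1 6 6; 3 3 -3]) = -96
  + (3) · M_33   where M_33 = det([6 6 -1; 1 1 6; 3 -1 -3]) = 148
det = (+1)·(7)·(-240) + (-1)·(-3)·(-96) + (+1)·(3)·(148) = -1524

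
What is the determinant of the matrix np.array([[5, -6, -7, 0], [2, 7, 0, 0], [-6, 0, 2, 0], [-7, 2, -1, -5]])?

The determinant is 1000.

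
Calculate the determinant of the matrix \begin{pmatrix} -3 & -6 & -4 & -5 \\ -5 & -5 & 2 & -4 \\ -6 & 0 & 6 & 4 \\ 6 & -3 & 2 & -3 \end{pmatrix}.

The determinant is 1080.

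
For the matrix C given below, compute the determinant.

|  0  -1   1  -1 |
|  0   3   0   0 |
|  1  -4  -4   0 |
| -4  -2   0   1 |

|C| = 45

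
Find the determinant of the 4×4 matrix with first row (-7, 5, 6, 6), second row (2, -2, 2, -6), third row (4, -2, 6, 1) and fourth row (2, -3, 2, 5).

Expand along row 1:
  + (-7) · M_11   where M_11 = det([-2 2 -6; -2 6 1; -3 2 5]) = -126
  − (5) · M_12   where M_12 = det([2 2 -6; 4 6 1; 2 2 5]) = 44
  + (6) · M_13   where M_13 = det([2 -2 -6; 4 -2 1; 2 -3 5]) = 70
  − (6) · M_14   where M_14 = det([2 -2 2; 4 -2 6; 2 -3 2]) = 4
det = (+1)·(-7)·(-126) + (-1)·(5)·(44) + (+1)·(6)·(70) + (-1)·(6)·(4) = 1058

1058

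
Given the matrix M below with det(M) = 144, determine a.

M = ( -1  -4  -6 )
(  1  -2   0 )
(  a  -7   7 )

Expanding along the row containing a, det(M) is linear in a: det(M) = (-12)·a + (84).
Set (-12)·a + (84) = 144  ⇒  (-12)·a = 60  ⇒  a = -5.

-5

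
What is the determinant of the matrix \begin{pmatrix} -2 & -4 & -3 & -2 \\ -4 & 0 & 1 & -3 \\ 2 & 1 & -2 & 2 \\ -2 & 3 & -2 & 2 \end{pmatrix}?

88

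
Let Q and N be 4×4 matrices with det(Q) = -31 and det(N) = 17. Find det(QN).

-527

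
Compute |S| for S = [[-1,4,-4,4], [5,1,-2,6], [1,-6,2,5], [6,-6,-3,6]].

The determinant is -1299.

Expand along row 1:
  + (-1) · M_11   where M_11 = det([1 -2 6; -6 2 5; -6 -3 6]) = 195
  − (4) · M_12   where M_12 = det([5 -2 6; 1 2 5; 6 -3 6]) = -3
  + (-4) · M_13   where M_13 = det([5 1 6; 1 -6 5; 6 -6 6]) = 174
  − (4) · M_14   where M_14 = det([5 1 -2; 1 -6 2; 6 -6 -3]) = 105
det = (+1)·(-1)·(195) + (-1)·(4)·(-3) + (+1)·(-4)·(174) + (-1)·(4)·(105) = -1299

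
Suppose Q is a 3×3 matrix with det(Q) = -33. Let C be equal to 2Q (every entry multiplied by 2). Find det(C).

|C| = -264

For a 3×3 matrix, det(2Q) = 2^3·det(Q) = 8·det(Q).
det(C) = (8)·(-33) = -264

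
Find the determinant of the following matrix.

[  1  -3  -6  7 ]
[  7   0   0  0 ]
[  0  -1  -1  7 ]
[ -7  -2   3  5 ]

Expand along row 2 (it has 3 zeros):
  − (7) · M_21   where M_21 = det([-3 -6 7; -1 -1 7; -2 3 5]) = 97
det = (-1)·(7)·(97) = -679

-679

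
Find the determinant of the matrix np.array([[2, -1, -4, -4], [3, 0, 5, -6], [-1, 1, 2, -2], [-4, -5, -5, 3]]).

Expand along row 2 (it has 1 zero):
  − (3) · M_21   where M_21 = det([-1 -4 -4; 1 2 -2; -5 -5 3]) = -44
  − (5) · M_23   where M_23 = det([2 -1 -4; -1 1 -2; -4 -5 3]) = -61
  + (-6) · M_24   where M_24 = det([2 -1 -4; -1 1 2; -4 -5 -5]) = -13
det = (-1)·(3)·(-44) + (-1)·(5)·(-61) + (+1)·(-6)·(-13) = 515

515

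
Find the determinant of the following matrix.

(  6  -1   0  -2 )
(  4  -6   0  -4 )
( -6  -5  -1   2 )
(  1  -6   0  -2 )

The determinant is 40.

Expand along column 3 (it has 3 zeros):
  + (-1) · M_33   where M_33 = det([6 -1 -2; 4 -6 -4; 1 -6 -2]) = -40
det = (+1)·(-1)·(-40) = 40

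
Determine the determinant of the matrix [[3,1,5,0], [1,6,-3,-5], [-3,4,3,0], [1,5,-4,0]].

Expand along column 4 (it has 3 zeros):
  + (-5) · M_24   where M_24 = det([3 1 5; -3 4 3; 1 5 -4]) = -197
det = (+1)·(-5)·(-197) = 985

985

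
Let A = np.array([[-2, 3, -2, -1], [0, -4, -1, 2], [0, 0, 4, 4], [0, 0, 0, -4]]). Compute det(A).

-128

A is upper triangular, so det(A) is the product of the diagonal entries:
det = (-2) · (-4) · (4) · (-4) = -128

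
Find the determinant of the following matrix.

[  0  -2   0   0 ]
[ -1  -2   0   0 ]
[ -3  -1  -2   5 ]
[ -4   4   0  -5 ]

The matrix is block lower-triangular with a 2×2 block and a 2×2 block on the diagonal, so its determinant equals the product of the determinants of the diagonal blocks.
det of the 2×2 block = -2
det of the 2×2 block = 10
det = (-2)·(10) = -20

The determinant is -20.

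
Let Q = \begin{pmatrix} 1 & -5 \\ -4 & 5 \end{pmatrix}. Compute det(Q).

det(Q) = 1·5 − (-5)·(-4) = 5 − 20 = -15

-15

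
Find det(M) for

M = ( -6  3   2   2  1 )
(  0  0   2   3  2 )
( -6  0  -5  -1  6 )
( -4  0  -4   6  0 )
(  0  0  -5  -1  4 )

Expand along column 2 (it has 4 zeros):
  − (3) · M_12   where M_12 = det([0 2 3 2; -6 -5 -1 6; -4 -4 6 0; 0 -5 -1 4]) = 1088
det = (-1)·(3)·(1088) = -3264

The determinant is -3264.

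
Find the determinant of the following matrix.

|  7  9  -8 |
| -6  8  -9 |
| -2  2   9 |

Expand along column 1:
  + 7 · |8 -9; 2 9| = 7·(72 − (-18)) = 630
  − (-6) · |9 -8; 2 9| = −(-6)·(81 − (-16)) = 582
  + (-2) · |9 -8; 8 -9| = (-2)·(-81 − (-64)) = 34
Sum: (630) + (582) + (34) = 1246

1246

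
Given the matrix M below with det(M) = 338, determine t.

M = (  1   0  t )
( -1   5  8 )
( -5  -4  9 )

Expanding along the row containing t, det(M) is linear in t: det(M) = (29)·t + (77).
Set (29)·t + (77) = 338  ⇒  (29)·t = 261  ⇒  t = 9.

t = 9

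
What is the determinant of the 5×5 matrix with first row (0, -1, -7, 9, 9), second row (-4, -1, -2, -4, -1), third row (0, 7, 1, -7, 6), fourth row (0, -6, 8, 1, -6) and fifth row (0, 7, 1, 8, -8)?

-48536

Expand along column 1 (it has 4 zeros):
  − (-4) · M_21   where M_21 = det([-1 -7 9 9; 7 1 -7 6; -6 8 1 -6; 7 1 8 -8]) = -12134
det = (-1)·(-4)·(-12134) = -48536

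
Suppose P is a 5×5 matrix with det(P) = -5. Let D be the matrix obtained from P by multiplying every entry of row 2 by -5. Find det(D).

|D| = 25

Scaling one row by -5 multiplies the determinant by -5.
det(D) = (-5)·(-5) = 25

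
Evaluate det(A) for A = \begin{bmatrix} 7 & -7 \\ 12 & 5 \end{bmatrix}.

det(A) = 7·5 − (-7)·12 = 35 − (-84) = 119

119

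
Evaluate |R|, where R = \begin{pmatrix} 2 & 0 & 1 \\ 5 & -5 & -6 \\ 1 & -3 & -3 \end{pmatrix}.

Expand along column 2:
  + (-5) · |2 1; 1 -3| = (-5)·(-6 − 1) = 35
  − (-3) · |2 1; 5 -6| = −(-3)·(-12 − 5) = -51
Sum: (35) + (-51) = -16

The determinant is -16.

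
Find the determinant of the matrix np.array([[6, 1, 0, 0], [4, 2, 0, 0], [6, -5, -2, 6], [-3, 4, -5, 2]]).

208

The matrix is block lower-triangular with a 2×2 block and a 2×2 block on the diagonal, so its determinant equals the product of the determinants of the diagonal blocks.
det of the 2×2 block = 8
det of the 2×2 block = 26
det = (8)·(26) = 208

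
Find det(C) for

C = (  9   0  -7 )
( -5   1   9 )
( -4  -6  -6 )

Expand along row 1:
  + 9 · |1 9; -6 -6| = 9·(-6 − (-54)) = 432
  + (-7) · |-5 1; -4 -6| = (-7)·(30 − (-4)) = -238
Sum: (432) + (-238) = 194

det(C) = 194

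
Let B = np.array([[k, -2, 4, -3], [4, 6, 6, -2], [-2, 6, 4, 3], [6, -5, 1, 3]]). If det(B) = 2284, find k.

-1

Expanding along the column containing k, det(B) is linear in k: det(B) = (-196)·k + (2088).
Set (-196)·k + (2088) = 2284  ⇒  (-196)·k = 196  ⇒  k = -1.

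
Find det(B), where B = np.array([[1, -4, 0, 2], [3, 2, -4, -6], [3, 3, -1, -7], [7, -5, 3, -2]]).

det(B) = 190

Expand along row 1 (it has 1 zero):
  + (1) · M_11   where M_11 = det([2 -4 -6; 3 -1 -7; -5 3 -2]) = -142
  − (-4) · M_12   where M_12 = det([3 -4 -6; 3 -1 -7; 7 3 -2]) = 145
  − (2) · M_14   where M_14 = det([3 2 -4; 3 3 -1; 7 -5 3]) = 124
det = (+1)·(1)·(-142) + (-1)·(-4)·(145) + (-1)·(2)·(124) = 190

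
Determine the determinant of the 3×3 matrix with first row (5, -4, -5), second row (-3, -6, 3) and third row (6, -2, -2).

The determinant is -168.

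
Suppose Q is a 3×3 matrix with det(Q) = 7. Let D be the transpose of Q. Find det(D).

7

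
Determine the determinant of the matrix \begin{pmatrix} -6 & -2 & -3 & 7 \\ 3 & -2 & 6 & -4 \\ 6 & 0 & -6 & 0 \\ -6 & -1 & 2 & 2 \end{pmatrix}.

258

Expand along row 3 (it has 2 zeros):
  + (6) · M_31   where M_31 = det([-2 -3 7; -2 6 -4; -1 2 2]) = -50
  + (-6) · M_33   where M_33 = det([-6 -2 7; 3 -2 -4; -6 -1 2]) = -93
det = (+1)·(6)·(-50) + (+1)·(-6)·(-93) = 258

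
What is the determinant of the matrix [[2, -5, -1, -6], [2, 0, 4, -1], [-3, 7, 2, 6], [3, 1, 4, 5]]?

Expand along row 2 (it has 1 zero):
  − (2) · M_21   where M_21 = det([-5 -1 -6; 7 2 6; 1 4 5]) = -57
  − (4) · M_23   where M_23 = det([2 -5 -6; -3 7 6; 3 1 5]) = 37
  + (-1) · M_24   where M_24 = det([2 -5 -1; -3 7 2; 3 1 4]) = -14
det = (-1)·(2)·(-57) + (-1)·(4)·(37) + (+1)·(-1)·(-14) = -20

The determinant is -20.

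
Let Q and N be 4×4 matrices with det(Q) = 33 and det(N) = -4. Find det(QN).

det(QN) = det(Q)·det(N) = (33)·(-4) = -132

det(QN) = -132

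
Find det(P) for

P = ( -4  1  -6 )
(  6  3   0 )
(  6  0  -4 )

The determinant is 180.

Expand along column 2:
  − 1 · |6 0; 6 -4| = −1·(-24 − 0) = 24
  + 3 · |-4 -6; 6 -4| = 3·(16 − (-36)) = 156
Sum: (24) + (156) = 180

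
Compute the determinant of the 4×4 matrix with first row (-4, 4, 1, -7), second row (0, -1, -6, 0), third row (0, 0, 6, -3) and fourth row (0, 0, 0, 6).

144

The matrix is upper triangular, so the determinant is the product of the diagonal entries:
det = (-4) · (-1) · (6) · (6) = 144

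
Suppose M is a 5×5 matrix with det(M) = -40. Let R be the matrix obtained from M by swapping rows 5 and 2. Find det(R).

|R| = 40

Swapping two rows multiplies the determinant by −1.
det(R) = (-1)·(-40) = 40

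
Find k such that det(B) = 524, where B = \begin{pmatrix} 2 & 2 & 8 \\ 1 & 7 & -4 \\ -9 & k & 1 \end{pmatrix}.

Expanding along the row containing k, det(B) is linear in k: det(B) = (16)·k + (588).
Set (16)·k + (588) = 524  ⇒  (16)·k = -64  ⇒  k = -4.

-4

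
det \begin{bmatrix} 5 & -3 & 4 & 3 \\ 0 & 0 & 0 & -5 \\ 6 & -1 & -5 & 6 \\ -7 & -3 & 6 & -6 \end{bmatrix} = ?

The determinant is 1010.

Expand along row 2 (it has 3 zeros):
  + (-5) · M_24   where M_24 = det([5 -3 4; 6 -1 -5; -7 -3 6]) = -202
det = (+1)·(-5)·(-202) = 1010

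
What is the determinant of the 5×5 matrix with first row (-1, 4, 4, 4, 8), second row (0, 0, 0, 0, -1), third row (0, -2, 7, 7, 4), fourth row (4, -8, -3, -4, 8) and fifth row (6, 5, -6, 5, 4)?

1141

Expand along row 2 (it has 4 zeros):
  − (-1) · M_25   where M_25 = det([-1 4 4 4; 0 -2 7 7; 4 -8 -3 -4; 6 5 -6 5]) = 1141
det = (-1)·(-1)·(1141) = 1141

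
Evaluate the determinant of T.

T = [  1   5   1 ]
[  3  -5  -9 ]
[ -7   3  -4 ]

|T| = 396

Expand along column 1:
  + 1 · |-5 -9; 3 -4| = 1·(20 − (-27)) = 47
  − 3 · |5 1; 3 -4| = −3·(-20 − 3) = 69
  + (-7) · |5 1; -5 -9| = (-7)·(-45 − (-5)) = 280
Sum: (47) + (69) + (280) = 396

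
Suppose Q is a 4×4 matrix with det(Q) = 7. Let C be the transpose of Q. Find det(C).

|C| = 7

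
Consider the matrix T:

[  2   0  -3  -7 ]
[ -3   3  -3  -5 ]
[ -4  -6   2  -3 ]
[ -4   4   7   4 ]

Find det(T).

The determinant is 1952.

Expand along row 1 (it has 1 zero):
  + (2) · M_11   where M_11 = det([3 -3 -5; -6 2 -3; 4 7 4]) = 301
  + (-3) · M_13   where M_13 = det([-3 3 -5; -4 -6 -3; -4 4 4]) = 320
  − (-7) · M_14   where M_14 = det([-3 3 -3; -4 -6 2; -4 4 7]) = 330
det = (+1)·(2)·(301) + (+1)·(-3)·(320) + (-1)·(-7)·(330) = 1952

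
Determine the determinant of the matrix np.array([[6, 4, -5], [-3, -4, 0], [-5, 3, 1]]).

Expand along row 2:
  − (-3) · |4 -5; 3 1| = −(-3)·(4 − (-15)) = 57
  + (-4) · |6 -5; -5 1| = (-4)·(6 − 25) = 76
Sum: (57) + (76) = 133

The determinant is 133.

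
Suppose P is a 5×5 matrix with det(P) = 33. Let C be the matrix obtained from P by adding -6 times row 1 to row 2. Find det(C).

|C| = 33

Adding a multiple of one row to another leaves the determinant unchanged.
det(C) = (1)·(33) = 33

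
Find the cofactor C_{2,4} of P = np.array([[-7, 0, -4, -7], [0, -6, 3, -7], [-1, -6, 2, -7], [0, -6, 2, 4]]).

-24

Delete row 2 and column 4; the remaining 3×3 submatrix is [-7 0 -4; -1 -6 2; 0 -6 2].
Its determinant is -24.
The cofactor carries sign (−1)^(2+4) = +1, so C_{2,4} = +(-24) = -24.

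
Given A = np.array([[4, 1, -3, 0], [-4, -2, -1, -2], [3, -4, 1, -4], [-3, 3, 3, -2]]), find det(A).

Expand along row 1 (it has 1 zero):
  + (4) · M_11   where M_11 = det([-2 -1 -2; -4 1 -4; 3 3 -2]) = 30
  − (1) · M_12   where M_12 = det([-4 -1 -2; 3 1 -4; -3 3 -2]) = -82
  + (-3) · M_13   where M_13 = det([-4 -2 -2; 3 -4 -4; -3 3 -2]) = -110
det = (+1)·(4)·(30) + (-1)·(1)·(-82) + (+1)·(-3)·(-110) = 532

532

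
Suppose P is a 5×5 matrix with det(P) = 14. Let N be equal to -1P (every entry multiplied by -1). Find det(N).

|N| = -14

For a 5×5 matrix, det(-1P) = (-1)^5·det(P) = -1·det(P).
det(N) = (-1)·(14) = -14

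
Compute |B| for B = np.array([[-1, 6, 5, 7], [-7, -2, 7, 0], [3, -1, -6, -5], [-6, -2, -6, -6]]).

det(B) = -1070

Expand along row 2 (it has 1 zero):
  − (-7) · M_21   where M_21 = det([6 5 7; -1 -6 -5; -2 -6 -6]) = 14
  + (-2) · M_22   where M_22 = det([-1 5 7; 3 -6 -5; -6 -6 -6]) = -144
  − (7) · M_23   where M_23 = det([-1 6 7; 3 -1 -5; -6 -2 -6]) = 208
det = (-1)·(-7)·(14) + (+1)·(-2)·(-144) + (-1)·(7)·(208) = -1070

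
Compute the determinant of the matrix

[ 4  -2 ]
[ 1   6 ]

The determinant is 26.

det = 4·6 − (-2)·1 = 24 − (-2) = 26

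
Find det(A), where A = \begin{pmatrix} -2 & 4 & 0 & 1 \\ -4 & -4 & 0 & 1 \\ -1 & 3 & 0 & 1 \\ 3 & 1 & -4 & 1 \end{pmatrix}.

40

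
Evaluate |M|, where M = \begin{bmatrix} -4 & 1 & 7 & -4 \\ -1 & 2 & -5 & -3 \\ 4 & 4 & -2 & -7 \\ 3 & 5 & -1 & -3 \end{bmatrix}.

det(M) = -1075

Expand along row 1:
  + (-4) · M_11   where M_11 = det([2 -5 -3; 4 -2 -7; 5 -1 -3]) = 95
  − (1) · M_12   where M_12 = det([-1 -5 -3; 4 -2 -7; 3 -1 -3]) = 40
  + (7) · M_13   where M_13 = det([-1 2 -3; 4 4 -7; 3 5 -3]) = -65
  − (-4) · M_14   where M_14 = det([-1 2 -5; 4 4 -2; 3 5 -1]) = -50
det = (+1)·(-4)·(95) + (-1)·(1)·(40) + (+1)·(7)·(-65) + (-1)·(-4)·(-50) = -1075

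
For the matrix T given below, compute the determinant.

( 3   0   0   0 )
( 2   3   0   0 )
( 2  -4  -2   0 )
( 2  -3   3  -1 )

det(T) = 18

T is lower triangular, so det(T) is the product of the diagonal entries:
det = (3) · (3) · (-2) · (-1) = 18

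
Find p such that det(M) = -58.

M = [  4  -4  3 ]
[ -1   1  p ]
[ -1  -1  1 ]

-8

Expanding along the row containing p, det(M) is linear in p: det(M) = (8)·p + (6).
Set (8)·p + (6) = -58  ⇒  (8)·p = -64  ⇒  p = -8.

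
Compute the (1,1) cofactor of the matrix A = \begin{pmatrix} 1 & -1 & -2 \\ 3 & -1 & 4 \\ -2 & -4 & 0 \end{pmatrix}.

Delete row 1 and column 1; the remaining 2×2 submatrix is [-1 4; -4 0].
Its determinant is (-1)·0 − 4·(-4) = 16.
The cofactor carries sign (−1)^(1+1) = +1, so C_{1,1} = +(16) = 16.

16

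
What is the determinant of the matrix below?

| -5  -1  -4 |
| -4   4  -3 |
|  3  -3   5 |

-66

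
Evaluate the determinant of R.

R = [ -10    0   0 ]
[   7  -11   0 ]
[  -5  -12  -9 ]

R is lower triangular, so det(R) is the product of the diagonal entries:
det = (-10) · (-11) · (-9) = -990

-990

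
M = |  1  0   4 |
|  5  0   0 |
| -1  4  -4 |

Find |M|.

80

Expand along column 2:
  − 4 · |1 4; 5 0| = −4·(0 − 20) = 80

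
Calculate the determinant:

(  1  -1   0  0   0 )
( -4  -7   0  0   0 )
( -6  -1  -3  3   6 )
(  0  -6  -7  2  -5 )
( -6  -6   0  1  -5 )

The determinant is 1452.

The matrix is block lower-triangular with a 2×2 block and a 3×3 block on the diagonal, so its determinant equals the product of the determinants of the diagonal blocks.
det of the 2×2 block = -11
det of the 3×3 block = -132
det = (-11)·(-132) = 1452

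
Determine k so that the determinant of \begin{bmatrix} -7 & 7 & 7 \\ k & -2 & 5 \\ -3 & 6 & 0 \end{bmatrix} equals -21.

Expanding along the row containing k, det(M) is linear in k: det(M) = (42)·k + (63).
Set (42)·k + (63) = -21  ⇒  (42)·k = -84  ⇒  k = -2.

-2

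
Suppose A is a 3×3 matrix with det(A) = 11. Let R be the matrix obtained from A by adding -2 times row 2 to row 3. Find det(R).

The determinant is 11.

Adding a multiple of one row to another leaves the determinant unchanged.
det(R) = (1)·(11) = 11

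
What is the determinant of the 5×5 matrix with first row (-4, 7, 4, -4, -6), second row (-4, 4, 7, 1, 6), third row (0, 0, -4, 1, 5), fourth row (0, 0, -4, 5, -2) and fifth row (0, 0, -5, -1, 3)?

The matrix is block upper-triangular with a 2×2 block and a 3×3 block on the diagonal, so its determinant equals the product of the determinants of the diagonal blocks.
det of the 2×2 block = 12
det of the 3×3 block = 115
det = (12)·(115) = 1380

1380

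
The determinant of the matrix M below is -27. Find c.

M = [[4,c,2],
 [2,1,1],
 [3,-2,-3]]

c = -1

Expanding along the row containing c, det(M) is linear in c: det(M) = (9)·c + (-18).
Set (9)·c + (-18) = -27  ⇒  (9)·c = -9  ⇒  c = -1.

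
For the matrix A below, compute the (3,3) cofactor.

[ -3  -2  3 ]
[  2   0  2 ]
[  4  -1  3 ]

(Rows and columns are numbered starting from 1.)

The cofactor is 4.

Delete row 3 and column 3; the remaining 2×2 submatrix is [-3 -2; 2 0].
Its determinant is (-3)·0 − (-2)·2 = 4.
The cofactor carries sign (−1)^(3+3) = +1, so C_{3,3} = +(4) = 4.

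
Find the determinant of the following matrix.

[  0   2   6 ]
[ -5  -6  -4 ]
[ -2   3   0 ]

-146

Expand along row 1:
  − 2 · |-5 -4; -2 0| = −2·(0 − 8) = 16
  + 6 · |-5 -6; -2 3| = 6·(-15 − 12) = -162
Sum: (16) + (-162) = -146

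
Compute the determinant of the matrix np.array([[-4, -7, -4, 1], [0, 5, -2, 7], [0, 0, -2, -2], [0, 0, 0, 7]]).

280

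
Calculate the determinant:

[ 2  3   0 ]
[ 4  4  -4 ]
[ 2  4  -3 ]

20

Expand along row 1:
  + 2 · |4 -4; 4 -3| = 2·(-12 − (-16)) = 8
  − 3 · |4 -4; 2 -3| = −3·(-12 − (-8)) = 12
Sum: (8) + (12) = 20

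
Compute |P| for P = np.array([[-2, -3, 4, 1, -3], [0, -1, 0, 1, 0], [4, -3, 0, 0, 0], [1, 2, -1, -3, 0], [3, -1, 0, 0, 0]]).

15

Expand along column 5 (it has 4 zeros):
  + (-3) · M_15   where M_15 = det([0 -1 0 1; 4 -3 0 0; 1 2 -1 -3; 3 -1 0 0]) = -5
det = (+1)·(-3)·(-5) = 15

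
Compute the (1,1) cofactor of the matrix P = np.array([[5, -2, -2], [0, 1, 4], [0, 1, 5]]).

The cofactor is 1.

Delete row 1 and column 1; the remaining 2×2 submatrix is [1 4; 1 5].
Its determinant is 1·5 − 4·1 = 1.
The cofactor carries sign (−1)^(1+1) = +1, so C_{1,1} = +(1) = 1.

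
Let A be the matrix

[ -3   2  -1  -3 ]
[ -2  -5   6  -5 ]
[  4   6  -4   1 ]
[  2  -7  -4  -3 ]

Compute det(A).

det(A) = -1602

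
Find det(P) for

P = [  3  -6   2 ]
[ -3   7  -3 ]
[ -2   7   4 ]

25

Expand along row 1:
  + 3 · |7 -3; 7 4| = 3·(28 − (-21)) = 147
  − (-6) · |-3 -3; -2 4| = −(-6)·(-12 − 6) = -108
  + 2 · |-3 7; -2 7| = 2·(-21 − (-14)) = -14
Sum: (147) + (-108) + (-14) = 25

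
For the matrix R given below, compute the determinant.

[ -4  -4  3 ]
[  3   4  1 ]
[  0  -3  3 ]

Expand along row 3:
  − (-3) · |-4 3; 3 1| = −(-3)·(-4 − 9) = -39
  + 3 · |-4 -4; 3 4| = 3·(-16 − (-12)) = -12
Sum: (-39) + (-12) = -51

-51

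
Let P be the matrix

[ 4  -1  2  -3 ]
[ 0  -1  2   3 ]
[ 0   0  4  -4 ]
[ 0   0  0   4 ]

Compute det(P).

The determinant is -64.

P is upper triangular, so det(P) is the product of the diagonal entries:
det = (4) · (-1) · (4) · (4) = -64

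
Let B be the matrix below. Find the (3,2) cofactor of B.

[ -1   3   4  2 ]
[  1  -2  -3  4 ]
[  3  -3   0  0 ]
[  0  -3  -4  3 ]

27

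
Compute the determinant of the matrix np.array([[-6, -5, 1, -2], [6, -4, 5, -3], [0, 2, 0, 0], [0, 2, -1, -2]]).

-204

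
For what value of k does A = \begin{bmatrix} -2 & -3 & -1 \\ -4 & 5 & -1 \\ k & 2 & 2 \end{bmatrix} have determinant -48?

Expanding along the column containing k, det(A) is linear in k: det(A) = (8)·k + (-40).
Set (8)·k + (-40) = -48  ⇒  (8)·k = -8  ⇒  k = -1.

k = -1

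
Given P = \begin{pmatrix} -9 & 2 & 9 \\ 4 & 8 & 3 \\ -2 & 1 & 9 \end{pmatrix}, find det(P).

Expand along row 1:
  + (-9) · |8 3; 1 9| = (-9)·(72 − 3) = -621
  − 2 · |4 3; -2 9| = −2·(36 − (-6)) = -84
  + 9 · |4 8; -2 1| = 9·(4 − (-16)) = 180
Sum: (-621) + (-84) + (180) = -525

-525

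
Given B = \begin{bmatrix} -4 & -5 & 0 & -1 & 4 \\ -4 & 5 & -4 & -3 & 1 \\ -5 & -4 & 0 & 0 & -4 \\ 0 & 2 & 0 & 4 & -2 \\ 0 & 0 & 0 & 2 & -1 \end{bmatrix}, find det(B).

Expand along column 3 (it has 4 zeros):
  − (-4) · M_23   where M_23 = det([-4 -5 -1 4; -5 -4 0 -4; 0 2 4 -2; 0 0 2 -1]) = 134
det = (-1)·(-4)·(134) = 536

The determinant is 536.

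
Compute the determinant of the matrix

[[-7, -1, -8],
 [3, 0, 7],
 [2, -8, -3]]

Expand along column 2:
  − (-1) · |3 7; 2 -3| = −(-1)·(-9 − 14) = -23
  − (-8) · |-7 -8; 3 7| = −(-8)·(-49 − (-24)) = -200
Sum: (-23) + (-200) = -223

-223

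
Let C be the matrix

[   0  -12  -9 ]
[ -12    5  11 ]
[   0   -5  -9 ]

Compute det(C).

|C| = 756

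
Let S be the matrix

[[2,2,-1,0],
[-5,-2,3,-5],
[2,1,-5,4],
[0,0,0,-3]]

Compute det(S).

Expand along row 4 (it has 3 zeros):
  + (-3) · M_44   where M_44 = det([2 2 -1; -5 -2 3; 2 1 -5]) = -23
det = (+1)·(-3)·(-23) = 69

The determinant is 69.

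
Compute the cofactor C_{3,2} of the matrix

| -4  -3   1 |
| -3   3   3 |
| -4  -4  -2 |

Delete row 3 and column 2; the remaining 2×2 submatrix is [-4 1; -3 3].
Its determinant is (-4)·3 − 1·(-3) = -9.
The cofactor carries sign (−1)^(3+2) = −1, so C_{3,2} = −(-9) = 9.

9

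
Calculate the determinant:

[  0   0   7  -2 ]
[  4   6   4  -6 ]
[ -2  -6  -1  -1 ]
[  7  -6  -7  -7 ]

-1674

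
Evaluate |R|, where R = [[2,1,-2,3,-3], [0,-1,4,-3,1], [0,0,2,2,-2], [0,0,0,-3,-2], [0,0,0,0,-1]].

-12

R is upper triangular, so det(R) is the product of the diagonal entries:
det = (2) · (-1) · (2) · (-3) · (-1) = -12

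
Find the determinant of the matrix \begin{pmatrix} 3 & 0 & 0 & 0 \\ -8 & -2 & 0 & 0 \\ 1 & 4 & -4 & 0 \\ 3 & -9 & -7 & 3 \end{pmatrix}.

The matrix is lower triangular, so the determinant is the product of the diagonal entries:
det = (3) · (-2) · (-4) · (3) = 72

72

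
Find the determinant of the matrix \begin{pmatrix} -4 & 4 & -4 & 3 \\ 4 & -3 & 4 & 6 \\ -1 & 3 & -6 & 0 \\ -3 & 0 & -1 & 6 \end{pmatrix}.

Expand along row 3 (it has 1 zero):
  + (-1) · M_31   where M_31 = det([4 -4 3; -3 4 6; 0 -1 6]) = 57
  − (3) · M_32   where M_32 = det([-4 -4 3; 4 4 6; -3 -1 6]) = 72
  + (-6) · M_33   where M_33 = det([-4 4 3; 4 -3 6; -3 0 6]) = -123
det = (+1)·(-1)·(57) + (-1)·(3)·(72) + (+1)·(-6)·(-123) = 465

465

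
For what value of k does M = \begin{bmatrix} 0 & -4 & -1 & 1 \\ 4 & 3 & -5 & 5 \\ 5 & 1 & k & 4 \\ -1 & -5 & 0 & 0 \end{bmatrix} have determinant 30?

Expanding along the row containing k, det(M) is linear in k: det(M) = (3)·k + (12).
Set (3)·k + (12) = 30  ⇒  (3)·k = 18  ⇒  k = 6.

6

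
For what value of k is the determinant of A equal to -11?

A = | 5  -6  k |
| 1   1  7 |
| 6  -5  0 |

Expanding along the column containing k, det(A) is linear in k: det(A) = (-11)·k + (-77).
Set (-11)·k + (-77) = -11  ⇒  (-11)·k = 66  ⇒  k = -6.

k = -6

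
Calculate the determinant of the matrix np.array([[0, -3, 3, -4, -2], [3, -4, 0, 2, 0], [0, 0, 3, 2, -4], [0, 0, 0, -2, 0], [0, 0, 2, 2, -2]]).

-36

The matrix is block upper-triangular with a 2×2 block and a 3×3 block on the diagonal, so its determinant equals the product of the determinants of the diagonal blocks.
det of the 2×2 block = 9
det of the 3×3 block = -4
det = (9)·(-4) = -36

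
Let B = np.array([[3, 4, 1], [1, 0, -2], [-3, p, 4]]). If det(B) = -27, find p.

p = -5

Expanding along the row containing p, det(B) is linear in p: det(B) = (7)·p + (8).
Set (7)·p + (8) = -27  ⇒  (7)·p = -35  ⇒  p = -5.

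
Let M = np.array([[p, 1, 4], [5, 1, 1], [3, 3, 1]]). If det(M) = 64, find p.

Expanding along the column containing p, det(M) is linear in p: det(M) = (-2)·p + (46).
Set (-2)·p + (46) = 64  ⇒  (-2)·p = 18  ⇒  p = -9.

-9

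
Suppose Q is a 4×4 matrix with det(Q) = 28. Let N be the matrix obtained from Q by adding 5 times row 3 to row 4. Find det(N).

det(N) = 28

Adding a multiple of one row to another leaves the determinant unchanged.
det(N) = (1)·(28) = 28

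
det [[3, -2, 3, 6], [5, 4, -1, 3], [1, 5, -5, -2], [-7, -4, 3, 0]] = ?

-262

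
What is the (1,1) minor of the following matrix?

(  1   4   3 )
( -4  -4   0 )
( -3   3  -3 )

Delete row 1 and column 1; the remaining 2×2 submatrix is [-4 0; 3 -3].
Its determinant is (-4)·(-3) − 0·3 = 12.

12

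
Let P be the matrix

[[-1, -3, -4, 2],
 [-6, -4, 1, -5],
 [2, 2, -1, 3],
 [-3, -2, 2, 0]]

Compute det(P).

Expand along row 4 (it has 1 zero):
  − (-3) · M_41   where M_41 = det([-3 -4 2; -4 1 -5; 2 -1 3]) = 2
  + (-2) · M_42   where M_42 = det([-1 -4 2; -6 1 -5; 2 -1 3]) = -22
  − (2) · M_43   where M_43 = det([-1 -3 2; -6 -4 -5; 2 2 3]) = -30
det = (-1)·(-3)·(2) + (+1)·(-2)·(-22) + (-1)·(2)·(-30) = 110

det(P) = 110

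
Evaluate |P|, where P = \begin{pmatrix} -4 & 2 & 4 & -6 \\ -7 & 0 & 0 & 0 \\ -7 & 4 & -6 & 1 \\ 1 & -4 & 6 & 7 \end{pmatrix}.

-1568

Expand along row 2 (it has 3 zeros):
  − (-7) · M_21   where M_21 = det([2 4 -6; 4 -6 1; -4 6 7]) = -224
det = (-1)·(-7)·(-224) = -1568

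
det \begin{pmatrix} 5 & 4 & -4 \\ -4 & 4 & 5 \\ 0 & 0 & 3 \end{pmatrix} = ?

The determinant is 108.

Expand along row 3:
  + 3 · |5 4; -4 4| = 3·(20 − (-16)) = 108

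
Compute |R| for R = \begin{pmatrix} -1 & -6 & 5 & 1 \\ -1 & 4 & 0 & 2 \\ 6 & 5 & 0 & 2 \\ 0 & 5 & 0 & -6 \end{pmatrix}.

|R| = 1220

Expand along column 3 (it has 3 zeros):
  + (5) · M_13   where M_13 = det([-1 4 2; 6 5 2; 0 5 -6]) = 244
det = (+1)·(5)·(244) = 1220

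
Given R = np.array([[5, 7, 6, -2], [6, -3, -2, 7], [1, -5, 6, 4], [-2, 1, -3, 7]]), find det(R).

-5118

Expand along row 1:
  + (5) · M_11   where M_11 = det([-3 -2 7; -5 6 4; 1 -3 7]) = -177
  − (7) · M_12   where M_12 = det([6 -2 7; 1 6 4; -2 -3 7]) = 417
  + (6) · M_13   where M_13 = det([6 -3 7; 1 -5 4; -2 1 7]) = -252
  − (-2) · M_14   where M_14 = det([6 -3 -2; 1 -5 6; -2 1 -3]) = 99
det = (+1)·(5)·(-177) + (-1)·(7)·(417) + (+1)·(6)·(-252) + (-1)·(-2)·(99) = -5118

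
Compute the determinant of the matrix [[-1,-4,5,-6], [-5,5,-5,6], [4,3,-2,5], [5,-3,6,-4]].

Expand along row 1:
  + (-1) · M_11   where M_11 = det([5 -5 6; 3 -2 5; -3 6 -4]) = -23
  − (-4) · M_12   where M_12 = det([-5 -5 6; 4 -2 5; 5 6 -4]) = 109
  + (5) · M_13   where M_13 = det([-5 5 6; 4 3 5; 5 -3 -4]) = 28
  − (-6) · M_14   where M_14 = det([-5 5 -5; 4 3 -2; 5 -3 6]) = -95
det = (+1)·(-1)·(-23) + (-1)·(-4)·(109) + (+1)·(5)·(28) + (-1)·(-6)·(-95) = 29

29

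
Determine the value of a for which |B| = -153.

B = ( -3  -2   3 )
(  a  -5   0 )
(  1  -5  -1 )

Expanding along the row containing a, det(B) is linear in a: det(B) = (-17)·a + (0).
Set (-17)·a + (0) = -153  ⇒  (-17)·a = -153  ⇒  a = 9.

9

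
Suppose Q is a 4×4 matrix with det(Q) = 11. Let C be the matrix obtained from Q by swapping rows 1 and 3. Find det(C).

Swapping two rows multiplies the determinant by −1.
det(C) = (-1)·(11) = -11

The determinant is -11.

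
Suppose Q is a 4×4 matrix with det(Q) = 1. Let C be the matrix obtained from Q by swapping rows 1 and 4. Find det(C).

Swapping two rows multiplies the determinant by −1.
det(C) = (-1)·(1) = -1

det(C) = -1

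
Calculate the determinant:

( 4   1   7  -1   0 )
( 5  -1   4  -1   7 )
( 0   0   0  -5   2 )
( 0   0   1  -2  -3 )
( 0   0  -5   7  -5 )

The matrix is block upper-triangular with a 2×2 block and a 3×3 block on the diagonal, so its determinant equals the product of the determinants of the diagonal blocks.
det of the 2×2 block = -9
det of the 3×3 block = -106
det = (-9)·(-106) = 954

The determinant is 954.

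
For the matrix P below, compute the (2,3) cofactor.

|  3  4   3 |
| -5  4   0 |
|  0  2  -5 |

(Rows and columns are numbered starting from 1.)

Delete row 2 and column 3; the remaining 2×2 submatrix is [3 4; 0 2].
Its determinant is 3·2 − 4·0 = 6.
The cofactor carries sign (−1)^(2+3) = −1, so C_{2,3} = −(6) = -6.

The cofactor is -6.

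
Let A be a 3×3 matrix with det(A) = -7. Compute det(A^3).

det(A^3) = (det A)^3 = (-7)^3 = -343

-343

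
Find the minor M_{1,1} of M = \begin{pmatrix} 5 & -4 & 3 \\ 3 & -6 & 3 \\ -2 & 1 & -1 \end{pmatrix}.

Delete row 1 and column 1; the remaining 2×2 submatrix is [-6 3; 1 -1].
Its determinant is (-6)·(-1) − 3·1 = 3.

The minor is 3.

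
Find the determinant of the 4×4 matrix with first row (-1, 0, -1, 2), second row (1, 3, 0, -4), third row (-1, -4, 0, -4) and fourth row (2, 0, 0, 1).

The determinant is 57.

Expand along column 3 (it has 3 zeros):
  + (-1) · M_13   where M_13 = det([1 3 -4; -1 -4 -4; 2 0 1]) = -57
det = (+1)·(-1)·(-57) = 57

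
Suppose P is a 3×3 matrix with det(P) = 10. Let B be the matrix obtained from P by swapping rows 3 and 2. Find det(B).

-10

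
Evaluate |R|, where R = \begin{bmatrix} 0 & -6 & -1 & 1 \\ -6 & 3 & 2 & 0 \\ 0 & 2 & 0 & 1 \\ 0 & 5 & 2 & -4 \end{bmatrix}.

|R| = 18

Expand along column 1 (it has 3 zeros):
  − (-6) · M_21   where M_21 = det([-6 -1 1; 2 0 1; 5 2 -4]) = 3
det = (-1)·(-6)·(3) = 18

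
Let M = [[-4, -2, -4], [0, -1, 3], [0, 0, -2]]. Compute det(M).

M is upper triangular, so det(M) is the product of the diagonal entries:
det = (-4) · (-1) · (-2) = -8

-8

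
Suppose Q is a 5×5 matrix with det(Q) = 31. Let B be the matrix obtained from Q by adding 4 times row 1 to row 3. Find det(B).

|B| = 31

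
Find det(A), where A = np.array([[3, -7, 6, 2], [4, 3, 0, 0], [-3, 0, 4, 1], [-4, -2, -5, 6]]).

Expand along row 2 (it has 2 zeros):
  − (4) · M_21   where M_21 = det([-7 6 2; 0 4 1; -2 -5 6]) = -199
  + (3) · M_22   where M_22 = det([3 6 2; -3 4 1; -4 -5 6]) = 233
det = (-1)·(4)·(-199) + (+1)·(3)·(233) = 1495

The determinant is 1495.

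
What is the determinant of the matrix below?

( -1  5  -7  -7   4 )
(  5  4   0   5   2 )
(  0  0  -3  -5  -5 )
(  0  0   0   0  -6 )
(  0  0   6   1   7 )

The determinant is -4698.

The matrix is block upper-triangular with a 2×2 block and a 3×3 block on the diagonal, so its determinant equals the product of the determinants of the diagonal blocks.
det of the 2×2 block = -29
det of the 3×3 block = 162
det = (-29)·(162) = -4698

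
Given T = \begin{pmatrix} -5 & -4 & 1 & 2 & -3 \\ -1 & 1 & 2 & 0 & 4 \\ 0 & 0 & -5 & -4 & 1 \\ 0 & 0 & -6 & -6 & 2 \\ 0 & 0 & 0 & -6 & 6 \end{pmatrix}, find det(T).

T is block upper-triangular with a 2×2 block and a 3×3 block on the diagonal, so its determinant equals the product of the determinants of the diagonal blocks.
det of the 2×2 block = -9
det of the 3×3 block = 12
det = (-9)·(12) = -108

-108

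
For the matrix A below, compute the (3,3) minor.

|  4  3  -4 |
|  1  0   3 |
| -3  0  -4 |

Delete row 3 and column 3; the remaining 2×2 submatrix is [4 3; 1 0].
Its determinant is 4·0 − 3·1 = -3.

-3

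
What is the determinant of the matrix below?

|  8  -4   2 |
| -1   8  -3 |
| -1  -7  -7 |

-570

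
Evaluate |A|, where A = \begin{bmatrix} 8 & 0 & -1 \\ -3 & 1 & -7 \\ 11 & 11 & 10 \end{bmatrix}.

740

Expand along column 2:
  + 1 · |8 -1; 11 10| = 1·(80 − (-11)) = 91
  − 11 · |8 -1; -3 -7| = −11·(-56 − 3) = 649
Sum: (91) + (649) = 740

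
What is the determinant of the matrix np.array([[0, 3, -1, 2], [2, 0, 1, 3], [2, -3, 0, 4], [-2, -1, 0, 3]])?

The determinant is 92.

Expand along column 3 (it has 2 zeros):
  + (-1) · M_13   where M_13 = det([2 0 3; 2 -3 4; -2 -1 3]) = -34
  − (1) · M_23   where M_23 = det([0 3 2; 2 -3 4; -2 -1 3]) = -58
det = (+1)·(-1)·(-34) + (-1)·(1)·(-58) = 92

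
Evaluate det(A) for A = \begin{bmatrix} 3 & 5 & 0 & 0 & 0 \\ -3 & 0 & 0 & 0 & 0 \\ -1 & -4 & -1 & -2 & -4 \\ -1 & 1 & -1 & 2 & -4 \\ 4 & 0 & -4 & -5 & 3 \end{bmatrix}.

The determinant is -1140.

A is block lower-triangular with a 2×2 block and a 3×3 block on the diagonal, so its determinant equals the product of the determinants of the diagonal blocks.
det of the 2×2 block = 15
det of the 3×3 block = -76
det = (15)·(-76) = -1140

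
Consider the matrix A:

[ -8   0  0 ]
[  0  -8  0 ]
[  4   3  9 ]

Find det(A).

The determinant is 576.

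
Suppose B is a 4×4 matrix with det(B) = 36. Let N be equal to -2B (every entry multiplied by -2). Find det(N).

det(N) = 576

For a 4×4 matrix, det(-2B) = (-2)^4·det(B) = 16·det(B).
det(N) = (16)·(36) = 576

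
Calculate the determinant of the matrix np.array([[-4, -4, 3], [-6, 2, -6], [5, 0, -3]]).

186

Expand along column 2:
  − (-4) · |-6 -6; 5 -3| = −(-4)·(18 − (-30)) = 192
  + 2 · |-4 3; 5 -3| = 2·(12 − 15) = -6
Sum: (192) + (-6) = 186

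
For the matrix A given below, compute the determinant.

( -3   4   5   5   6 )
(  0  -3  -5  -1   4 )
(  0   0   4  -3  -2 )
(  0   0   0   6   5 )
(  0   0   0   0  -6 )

|A| = -1296

A is upper triangular, so det(A) is the product of the diagonal entries:
det = (-3) · (-3) · (4) · (6) · (-6) = -1296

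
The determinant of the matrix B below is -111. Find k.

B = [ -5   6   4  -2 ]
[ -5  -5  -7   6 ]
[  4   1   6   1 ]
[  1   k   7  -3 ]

5

Expanding along the column containing k, det(B) is linear in k: det(B) = (335)·k + (-1786).
Set (335)·k + (-1786) = -111  ⇒  (335)·k = 1675  ⇒  k = 5.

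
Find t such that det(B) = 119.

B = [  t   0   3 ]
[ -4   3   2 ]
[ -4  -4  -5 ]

Expanding along the column containing t, det(B) is linear in t: det(B) = (-7)·t + (84).
Set (-7)·t + (84) = 119  ⇒  (-7)·t = 35  ⇒  t = -5.

t = -5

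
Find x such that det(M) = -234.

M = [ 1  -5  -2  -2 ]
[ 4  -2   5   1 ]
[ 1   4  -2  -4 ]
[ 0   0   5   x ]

7

Expanding along the column containing x, det(M) is linear in x: det(M) = (-117)·x + (585).
Set (-117)·x + (585) = -234  ⇒  (-117)·x = -819  ⇒  x = 7.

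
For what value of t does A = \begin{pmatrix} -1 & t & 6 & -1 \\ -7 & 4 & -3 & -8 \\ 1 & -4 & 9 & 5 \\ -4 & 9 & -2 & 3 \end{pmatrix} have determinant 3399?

t = 3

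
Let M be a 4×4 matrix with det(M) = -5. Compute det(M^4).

det(M^4) = (det M)^4 = (-5)^4 = 625

The determinant is 625.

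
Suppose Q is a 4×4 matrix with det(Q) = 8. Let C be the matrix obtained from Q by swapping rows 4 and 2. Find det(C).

The determinant is -8.

Swapping two rows multiplies the determinant by −1.
det(C) = (-1)·(8) = -8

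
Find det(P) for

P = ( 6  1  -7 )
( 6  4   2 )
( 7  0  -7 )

84

Expand along row 3:
  + 7 · |1 -7; 4 2| = 7·(2 − (-28)) = 210
  + (-7) · |6 1; 6 4| = (-7)·(24 − 6) = -126
Sum: (210) + (-126) = 84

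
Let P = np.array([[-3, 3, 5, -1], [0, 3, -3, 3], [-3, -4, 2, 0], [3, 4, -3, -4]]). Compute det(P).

Expand along row 2 (it has 1 zero):
  + (3) · M_22   where M_22 = det([-3 5 -1; -3 2 0; 3 -3 -4]) = -39
  − (-3) · M_23   where M_23 = det([-3 3 -1; -3 -4 0; 3 4 -4]) = -84
  + (3) · M_24   where M_24 = det([-3 3 5; -3 -4 2; 3 4 -3]) = -21
det = (+1)·(3)·(-39) + (-1)·(-3)·(-84) + (+1)·(3)·(-21) = -432

|P| = -432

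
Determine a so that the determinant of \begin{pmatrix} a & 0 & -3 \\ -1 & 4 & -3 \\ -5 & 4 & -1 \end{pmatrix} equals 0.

6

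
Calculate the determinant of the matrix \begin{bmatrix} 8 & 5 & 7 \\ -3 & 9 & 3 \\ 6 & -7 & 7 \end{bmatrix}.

Expand along column 1:
  + 8 · |9 3; -7 7| = 8·(63 − (-21)) = 672
  − (-3) · |5 7; -7 7| = −(-3)·(35 − (-49)) = 252
  + 6 · |5 7; 9 3| = 6·(15 − 63) = -288
Sum: (672) + (252) + (-288) = 636

636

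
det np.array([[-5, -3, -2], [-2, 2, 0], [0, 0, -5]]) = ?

Expand along row 3:
  + (-5) · |-5 -3; -2 2| = (-5)·(-10 − 6) = 80

The determinant is 80.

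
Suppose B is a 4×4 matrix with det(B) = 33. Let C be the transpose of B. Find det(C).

33

det(Bᵀ) = det(B).
det(C) = (1)·(33) = 33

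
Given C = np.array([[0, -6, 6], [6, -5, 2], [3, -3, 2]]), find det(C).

The determinant is 18.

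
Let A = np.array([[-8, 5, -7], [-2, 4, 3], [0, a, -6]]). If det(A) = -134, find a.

Expanding along the column containing a, det(A) is linear in a: det(A) = (38)·a + (132).
Set (38)·a + (132) = -134  ⇒  (38)·a = -266  ⇒  a = -7.

-7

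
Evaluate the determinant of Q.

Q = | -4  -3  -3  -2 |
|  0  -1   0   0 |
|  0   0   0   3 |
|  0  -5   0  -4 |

Expand along row 2 (it has 3 zeros):
  + (-1) · M_22   where M_22 = det([-4 -3 -2; 0 0 3; 0 0 -4]) = 0
det = (+1)·(-1)·(0) = 0

0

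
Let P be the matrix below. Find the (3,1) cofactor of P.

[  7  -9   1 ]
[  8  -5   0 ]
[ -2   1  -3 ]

5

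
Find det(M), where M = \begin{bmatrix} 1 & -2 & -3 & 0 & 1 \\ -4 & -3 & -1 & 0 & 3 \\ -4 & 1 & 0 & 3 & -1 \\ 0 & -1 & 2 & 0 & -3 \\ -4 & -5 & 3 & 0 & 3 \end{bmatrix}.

Expand along column 4 (it has 4 zeros):
  − (3) · M_34   where M_34 = det([1 -2 -3 1; -4 -3 -1 3; 0 -1 2 -3; -4 -5 3 3]) = -210
det = (-1)·(3)·(-210) = 630

det(M) = 630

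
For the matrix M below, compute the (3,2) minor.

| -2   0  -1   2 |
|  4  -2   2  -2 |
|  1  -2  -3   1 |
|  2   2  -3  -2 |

-16

Delete row 3 and column 2; the remaining 3×3 submatrix is [-2 -1 2; 4 2 -2; 2 -3 -2].
Its determinant is -16.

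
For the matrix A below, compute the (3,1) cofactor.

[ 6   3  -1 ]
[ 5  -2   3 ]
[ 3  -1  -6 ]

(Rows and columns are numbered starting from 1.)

The cofactor is 7.

Delete row 3 and column 1; the remaining 2×2 submatrix is [3 -1; -2 3].
Its determinant is 3·3 − (-1)·(-2) = 7.
The cofactor carries sign (−1)^(3+1) = +1, so C_{3,1} = +(7) = 7.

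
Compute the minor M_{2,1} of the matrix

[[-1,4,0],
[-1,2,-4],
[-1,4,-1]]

-4

Delete row 2 and column 1; the remaining 2×2 submatrix is [4 0; 4 -1].
Its determinant is 4·(-1) − 0·4 = -4.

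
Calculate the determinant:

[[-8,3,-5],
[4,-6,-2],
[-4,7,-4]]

Expand along row 1:
  + (-8) · |-6 -2; 7 -4| = (-8)·(24 − (-14)) = -304
  − 3 · |4 -2; -4 -4| = −3·(-16 − 8) = 72
  + (-5) · |4 -6; -4 7| = (-5)·(28 − 24) = -20
Sum: (-304) + (72) + (-20) = -252

-252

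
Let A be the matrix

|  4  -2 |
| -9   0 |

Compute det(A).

det(A) = 4·0 − (-2)·(-9) = 0 − 18 = -18

det(A) = -18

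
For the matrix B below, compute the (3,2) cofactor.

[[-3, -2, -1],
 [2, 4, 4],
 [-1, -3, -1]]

10

Delete row 3 and column 2; the remaining 2×2 submatrix is [-3 -1; 2 4].
Its determinant is (-3)·4 − (-1)·2 = -10.
The cofactor carries sign (−1)^(3+2) = −1, so C_{3,2} = −(-10) = 10.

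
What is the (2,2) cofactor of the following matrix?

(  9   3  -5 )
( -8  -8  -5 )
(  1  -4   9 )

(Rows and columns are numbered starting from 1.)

86

Delete row 2 and column 2; the remaining 2×2 submatrix is [9 -5; 1 9].
Its determinant is 9·9 − (-5)·1 = 86.
The cofactor carries sign (−1)^(2+2) = +1, so C_{2,2} = +(86) = 86.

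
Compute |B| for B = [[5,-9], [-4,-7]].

The determinant is -71.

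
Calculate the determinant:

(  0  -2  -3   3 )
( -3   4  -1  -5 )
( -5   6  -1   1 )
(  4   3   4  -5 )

-500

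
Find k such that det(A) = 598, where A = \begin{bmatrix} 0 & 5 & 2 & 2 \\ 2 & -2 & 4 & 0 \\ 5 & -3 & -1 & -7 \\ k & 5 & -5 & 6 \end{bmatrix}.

Expanding along the column containing k, det(A) is linear in k: det(A) = (140)·k + (1018).
Set (140)·k + (1018) = 598  ⇒  (140)·k = -420  ⇒  k = -3.

k = -3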